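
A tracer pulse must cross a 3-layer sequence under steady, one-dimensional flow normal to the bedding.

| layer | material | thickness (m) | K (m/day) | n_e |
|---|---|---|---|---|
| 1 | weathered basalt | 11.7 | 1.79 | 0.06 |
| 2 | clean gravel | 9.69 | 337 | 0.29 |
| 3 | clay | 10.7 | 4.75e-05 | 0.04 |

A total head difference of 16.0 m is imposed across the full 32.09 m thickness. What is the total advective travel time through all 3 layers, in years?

152

With flow normal to the layers, continuity requires the same specific discharge q through every layer.
Σ(b_i/K_i) = 11.7/1.79 + 9.69/337 + 10.7/4.75e-05 = 2.253e+05 d.
q = Δh / Σ(b_i/K_i) = 16.0 / 2.253e+05 = 7.103e-05 m/day.
In each layer the seepage velocity is v_i = q/n_i, so the layer transit time is t_i = b_i·n_i / q:
  layer 1 (weathered basalt): t_1 = 11.7 × 0.06 / 7.103e-05 = 9884 d
  layer 2 (clean gravel): t_2 = 9.69 × 0.29 / 7.103e-05 = 39564 d
  layer 3 (clay): t_3 = 10.7 × 0.04 / 7.103e-05 = 6026 d
Total t = Σ t_i = 55474 days = 151.9 years.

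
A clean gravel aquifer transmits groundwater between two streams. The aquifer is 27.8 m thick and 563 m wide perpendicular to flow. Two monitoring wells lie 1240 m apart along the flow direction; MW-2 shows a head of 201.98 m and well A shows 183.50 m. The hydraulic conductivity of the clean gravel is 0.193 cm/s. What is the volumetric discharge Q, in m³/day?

38900

Convert K: 0.193 cm/s × 864 = 166.8 m/day.
Cross-sectional area A = 563 × 27.8 = 15651 m².
Hydraulic gradient i = (201.98 − 183.50) / 1240 = 18.48 / 1240 = 0.01490.
Darcy's law: Q = K · A · i = 166.8 × 15651 × 0.01490 = 38896 m³/day.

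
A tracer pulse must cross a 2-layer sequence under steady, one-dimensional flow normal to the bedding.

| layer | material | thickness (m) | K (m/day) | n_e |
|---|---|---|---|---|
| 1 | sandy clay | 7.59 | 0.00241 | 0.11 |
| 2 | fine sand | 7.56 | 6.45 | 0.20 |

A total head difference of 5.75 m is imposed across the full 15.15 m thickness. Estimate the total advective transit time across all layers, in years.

3.52

With flow normal to the layers, continuity requires the same specific discharge q through every layer.
Σ(b_i/K_i) = 7.59/0.00241 + 7.56/6.45 = 3151 d.
q = Δh / Σ(b_i/K_i) = 5.75 / 3151 = 0.001825 m/day.
In each layer the seepage velocity is v_i = q/n_i, so the layer transit time is t_i = b_i·n_i / q:
  layer 1 (sandy clay): t_1 = 7.59 × 0.11 / 0.001825 = 457.5 d
  layer 2 (fine sand): t_2 = 7.56 × 0.20 / 0.001825 = 828.5 d
Total t = Σ t_i = 1286 days = 3.521 years.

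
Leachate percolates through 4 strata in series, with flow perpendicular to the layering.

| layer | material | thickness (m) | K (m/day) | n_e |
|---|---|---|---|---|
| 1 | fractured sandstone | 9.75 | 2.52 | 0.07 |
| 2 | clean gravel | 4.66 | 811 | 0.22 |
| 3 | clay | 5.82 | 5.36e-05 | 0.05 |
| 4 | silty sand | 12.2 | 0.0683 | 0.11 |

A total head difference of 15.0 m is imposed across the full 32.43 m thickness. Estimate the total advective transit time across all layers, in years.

66.3

With flow normal to the layers, continuity requires the same specific discharge q through every layer.
Σ(b_i/K_i) = 9.75/2.52 + 4.66/811 + 5.82/5.36e-05 + 12.2/0.0683 = 1.088e+05 d.
q = Δh / Σ(b_i/K_i) = 15.0 / 1.088e+05 = 0.0001379 m/day.
In each layer the seepage velocity is v_i = q/n_i, so the layer transit time is t_i = b_i·n_i / q:
  layer 1 (fractured sandstone): t_1 = 9.75 × 0.07 / 0.0001379 = 4949 d
  layer 2 (clean gravel): t_2 = 4.66 × 0.22 / 0.0001379 = 7434 d
  layer 3 (clay): t_3 = 5.82 × 0.05 / 0.0001379 = 2110 d
  layer 4 (silty sand): t_4 = 12.2 × 0.11 / 0.0001379 = 9731 d
Total t = Σ t_i = 24223 days = 66.32 years.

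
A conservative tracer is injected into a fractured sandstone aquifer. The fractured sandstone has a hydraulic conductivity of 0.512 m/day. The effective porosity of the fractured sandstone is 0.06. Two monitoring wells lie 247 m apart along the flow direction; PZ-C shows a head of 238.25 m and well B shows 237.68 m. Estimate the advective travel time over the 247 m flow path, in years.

Hydraulic gradient i = (238.25 − 237.68) / 247 = 0.57 / 247 = 0.002308.
Darcy flux q = K · i = 0.5120 × 0.002308 = 0.001182 m/day.
Seepage velocity v = q / n_e = 0.001182 / 0.06 = 0.01969 m/day.
Travel time t = L / v = 247 / 0.01969 = 12543 days = 34.34 years.

34.3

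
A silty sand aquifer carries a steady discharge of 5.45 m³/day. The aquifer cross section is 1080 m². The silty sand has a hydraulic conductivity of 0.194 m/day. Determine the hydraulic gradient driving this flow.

0.0260

From Q = K·A·i, i = Q / (K·A) = 5.45 / (0.1940 × 1080) = 0.02601.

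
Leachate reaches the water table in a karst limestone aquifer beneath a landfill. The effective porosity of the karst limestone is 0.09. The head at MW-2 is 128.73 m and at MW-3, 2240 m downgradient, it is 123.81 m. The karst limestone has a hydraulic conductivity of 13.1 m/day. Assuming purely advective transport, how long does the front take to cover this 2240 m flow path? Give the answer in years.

Hydraulic gradient i = (128.73 − 123.81) / 2240 = 4.92 / 2240 = 0.002196.
Darcy flux q = K · i = 13.10 × 0.002196 = 0.02877 m/day.
Seepage velocity v = q / n_e = 0.02877 / 0.09 = 0.3197 m/day.
Travel time t = L / v = 2240 / 0.3197 = 7007 days = 19.18 years.

19.2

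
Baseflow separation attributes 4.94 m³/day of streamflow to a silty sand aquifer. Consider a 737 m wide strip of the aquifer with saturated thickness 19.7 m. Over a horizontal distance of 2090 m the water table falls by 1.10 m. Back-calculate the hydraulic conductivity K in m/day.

Cross-sectional area A = 737 × 19.7 = 14519 m².
Hydraulic gradient i = Δh / L = 1.10 / 2090 = 0.0005263.
From Q = K·A·i, K = Q / (A·i) = 4.94 / (14519 × 0.0005263) = 0.6465 m/day.

0.646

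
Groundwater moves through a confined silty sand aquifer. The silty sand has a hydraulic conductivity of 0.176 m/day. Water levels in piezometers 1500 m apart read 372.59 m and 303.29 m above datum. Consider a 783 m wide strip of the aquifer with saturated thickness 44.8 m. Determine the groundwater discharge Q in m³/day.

285

Cross-sectional area A = 783 × 44.8 = 35078 m².
Hydraulic gradient i = (372.59 − 303.29) / 1500 = 69.3 / 1500 = 0.04620.
Darcy's law: Q = K · A · i = 0.1760 × 35078 × 0.04620 = 285.2 m³/day.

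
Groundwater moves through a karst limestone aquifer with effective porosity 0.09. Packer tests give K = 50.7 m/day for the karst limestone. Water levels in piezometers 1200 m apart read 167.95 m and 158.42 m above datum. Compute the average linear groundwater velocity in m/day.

Hydraulic gradient i = (167.95 − 158.42) / 1200 = 9.53 / 1200 = 0.007942.
Darcy flux q = K · i = 50.70 × 0.007942 = 0.4026 m/day.
Seepage velocity v = q / n_e = 0.4026 / 0.09 = 4.474 m/day.

4.47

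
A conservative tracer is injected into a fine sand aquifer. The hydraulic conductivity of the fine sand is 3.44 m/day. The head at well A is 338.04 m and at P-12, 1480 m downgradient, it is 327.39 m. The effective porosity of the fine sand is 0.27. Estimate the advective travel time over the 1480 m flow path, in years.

44.2

Hydraulic gradient i = (338.04 − 327.39) / 1480 = 10.65 / 1480 = 0.007196.
Darcy flux q = K · i = 3.440 × 0.007196 = 0.02475 m/day.
Seepage velocity v = q / n_e = 0.02475 / 0.27 = 0.09168 m/day.
Travel time t = L / v = 1480 / 0.09168 = 16143 days = 44.20 years.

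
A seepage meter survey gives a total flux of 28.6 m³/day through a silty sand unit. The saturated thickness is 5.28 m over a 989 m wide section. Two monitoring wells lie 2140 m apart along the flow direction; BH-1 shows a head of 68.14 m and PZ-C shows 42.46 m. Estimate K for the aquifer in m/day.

0.456

Cross-sectional area A = 989 × 5.28 = 5222 m².
Hydraulic gradient i = (68.14 − 42.46) / 2140 = 25.68 / 2140 = 0.01200.
From Q = K·A·i, K = Q / (A·i) = 28.6 / (5222 × 0.01200) = 0.4564 m/day.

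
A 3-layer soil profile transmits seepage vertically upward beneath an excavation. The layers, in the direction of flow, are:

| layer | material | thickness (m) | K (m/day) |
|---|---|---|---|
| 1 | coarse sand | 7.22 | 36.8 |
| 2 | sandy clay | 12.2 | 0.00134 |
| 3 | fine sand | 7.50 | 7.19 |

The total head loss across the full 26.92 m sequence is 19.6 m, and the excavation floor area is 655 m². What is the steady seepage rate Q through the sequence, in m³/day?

Flow is perpendicular to layering, so the layers act in series and the equivalent K is the thickness-weighted harmonic mean.
Total thickness L = 7.22 + 12.2 + 7.50 = 26.92 m.
Σ(b_i/K_i) = 7.22/36.8 + 12.2/0.00134 + 7.50/7.19 = 9106 d.
K_eq = L / Σ(b_i/K_i) = 26.92 / 9106 = 0.002956 m/day.
Q = K_eq · A · (Δh/L) = 0.002956 × 655 × (19.6/26.92) = 1.410 m³/day.

1.41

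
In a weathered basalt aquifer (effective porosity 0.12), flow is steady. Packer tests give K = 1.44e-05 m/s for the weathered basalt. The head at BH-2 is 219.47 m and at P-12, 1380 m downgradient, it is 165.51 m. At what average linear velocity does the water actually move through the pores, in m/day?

0.405

Convert K: 1.44e-05 m/s × 86400 = 1.244 m/day.
Hydraulic gradient i = (219.47 − 165.51) / 1380 = 53.96 / 1380 = 0.03910.
Darcy flux q = K · i = 1.244 × 0.03910 = 0.04865 m/day.
Seepage velocity v = q / n_e = 0.04865 / 0.12 = 0.4054 m/day.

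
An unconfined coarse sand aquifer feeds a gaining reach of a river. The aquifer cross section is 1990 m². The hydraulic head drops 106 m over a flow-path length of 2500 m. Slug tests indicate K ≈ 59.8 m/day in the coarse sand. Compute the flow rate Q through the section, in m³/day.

Hydraulic gradient i = Δh / L = 106 / 2500 = 0.04240.
Darcy's law: Q = K · A · i = 59.80 × 1990 × 0.04240 = 5046 m³/day.

5050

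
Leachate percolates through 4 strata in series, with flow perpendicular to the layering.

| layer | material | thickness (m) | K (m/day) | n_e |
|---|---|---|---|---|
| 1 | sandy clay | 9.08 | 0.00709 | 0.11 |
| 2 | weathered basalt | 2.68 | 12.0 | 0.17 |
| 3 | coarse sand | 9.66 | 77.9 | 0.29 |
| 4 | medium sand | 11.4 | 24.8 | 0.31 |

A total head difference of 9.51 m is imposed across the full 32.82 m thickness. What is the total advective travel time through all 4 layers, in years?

With flow normal to the layers, continuity requires the same specific discharge q through every layer.
Σ(b_i/K_i) = 9.08/0.00709 + 2.68/12.0 + 9.66/77.9 + 11.4/24.8 = 1281 d.
q = Δh / Σ(b_i/K_i) = 9.51 / 1281 = 0.007421 m/day.
In each layer the seepage velocity is v_i = q/n_i, so the layer transit time is t_i = b_i·n_i / q:
  layer 1 (sandy clay): t_1 = 9.08 × 0.11 / 0.007421 = 134.6 d
  layer 2 (weathered basalt): t_2 = 2.68 × 0.17 / 0.007421 = 61.39 d
  layer 3 (coarse sand): t_3 = 9.66 × 0.29 / 0.007421 = 377.5 d
  layer 4 (medium sand): t_4 = 11.4 × 0.31 / 0.007421 = 476.2 d
Total t = Σ t_i = 1050 days = 2.874 years.

2.87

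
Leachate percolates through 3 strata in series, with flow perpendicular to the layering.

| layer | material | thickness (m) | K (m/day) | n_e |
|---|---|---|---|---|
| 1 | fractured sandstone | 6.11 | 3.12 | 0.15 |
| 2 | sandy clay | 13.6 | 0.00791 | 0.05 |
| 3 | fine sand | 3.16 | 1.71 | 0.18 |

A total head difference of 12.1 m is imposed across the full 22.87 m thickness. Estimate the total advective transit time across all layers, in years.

0.844

With flow normal to the layers, continuity requires the same specific discharge q through every layer.
Σ(b_i/K_i) = 6.11/3.12 + 13.6/0.00791 + 3.16/1.71 = 1723 d.
q = Δh / Σ(b_i/K_i) = 12.1 / 1723 = 0.007022 m/day.
In each layer the seepage velocity is v_i = q/n_i, so the layer transit time is t_i = b_i·n_i / q:
  layer 1 (fractured sandstone): t_1 = 6.11 × 0.15 / 0.007022 = 130.5 d
  layer 2 (sandy clay): t_2 = 13.6 × 0.05 / 0.007022 = 96.84 d
  layer 3 (fine sand): t_3 = 3.16 × 0.18 / 0.007022 = 81.00 d
Total t = Σ t_i = 308.4 days = 0.8442 years.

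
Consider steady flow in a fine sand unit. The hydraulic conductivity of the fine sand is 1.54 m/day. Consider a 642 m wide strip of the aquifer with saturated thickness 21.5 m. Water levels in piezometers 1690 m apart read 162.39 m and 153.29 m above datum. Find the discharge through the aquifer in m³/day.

Cross-sectional area A = 642 × 21.5 = 13803 m².
Hydraulic gradient i = (162.39 − 153.29) / 1690 = 9.1 / 1690 = 0.005385.
Darcy's law: Q = K · A · i = 1.540 × 13803 × 0.005385 = 114.5 m³/day.

114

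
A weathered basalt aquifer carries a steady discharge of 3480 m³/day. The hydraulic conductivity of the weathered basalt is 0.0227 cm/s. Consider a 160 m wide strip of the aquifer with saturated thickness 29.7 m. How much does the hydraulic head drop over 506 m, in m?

18.9

Convert K: 0.0227 cm/s × 864 = 19.61 m/day.
Cross-sectional area A = 160 × 29.7 = 4752 m².
From Q = K·A·i, i = Q / (K·A) = 3480 / (19.61 × 4752) = 0.03734.
Head loss Δh = i · L = 0.03734 × 506 = 18.89 m.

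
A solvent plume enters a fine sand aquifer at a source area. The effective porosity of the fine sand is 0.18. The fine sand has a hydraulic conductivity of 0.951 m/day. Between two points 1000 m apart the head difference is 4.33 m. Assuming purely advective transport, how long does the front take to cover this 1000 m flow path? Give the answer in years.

Hydraulic gradient i = Δh / L = 4.33 / 1000 = 0.004330.
Darcy flux q = K · i = 0.9510 × 0.004330 = 0.004118 m/day.
Seepage velocity v = q / n_e = 0.004118 / 0.18 = 0.02288 m/day.
Travel time t = L / v = 1000 / 0.02288 = 43712 days = 119.7 years.

120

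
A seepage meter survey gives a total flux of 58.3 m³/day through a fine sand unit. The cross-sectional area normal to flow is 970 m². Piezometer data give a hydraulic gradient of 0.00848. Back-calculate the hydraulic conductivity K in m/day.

Hydraulic gradient i = 0.00848.
From Q = K·A·i, K = Q / (A·i) = 58.3 / (970.0 × 0.008480) = 7.088 m/day.

7.09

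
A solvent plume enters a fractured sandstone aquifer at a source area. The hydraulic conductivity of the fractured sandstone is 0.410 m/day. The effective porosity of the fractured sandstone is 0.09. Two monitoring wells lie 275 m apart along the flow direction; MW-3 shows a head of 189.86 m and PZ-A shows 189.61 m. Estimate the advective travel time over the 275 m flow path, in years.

182

Hydraulic gradient i = (189.86 − 189.61) / 275 = 0.25 / 275 = 0.0009091.
Darcy flux q = K · i = 0.4100 × 0.0009091 = 0.0003727 m/day.
Seepage velocity v = q / n_e = 0.0003727 / 0.09 = 0.004141 m/day.
Travel time t = L / v = 275 / 0.004141 = 66402 days = 181.8 years.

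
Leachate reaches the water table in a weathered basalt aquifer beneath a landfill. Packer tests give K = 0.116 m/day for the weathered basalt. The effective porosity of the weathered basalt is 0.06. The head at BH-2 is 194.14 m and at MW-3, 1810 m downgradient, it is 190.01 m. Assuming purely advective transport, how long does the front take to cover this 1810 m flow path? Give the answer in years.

Hydraulic gradient i = (194.14 − 190.01) / 1810 = 4.13 / 1810 = 0.002282.
Darcy flux q = K · i = 0.1160 × 0.002282 = 0.0002647 m/day.
Seepage velocity v = q / n_e = 0.0002647 / 0.06 = 0.004411 m/day.
Travel time t = L / v = 1810 / 0.004411 = 4.103e+05 days = 1123 years.

1120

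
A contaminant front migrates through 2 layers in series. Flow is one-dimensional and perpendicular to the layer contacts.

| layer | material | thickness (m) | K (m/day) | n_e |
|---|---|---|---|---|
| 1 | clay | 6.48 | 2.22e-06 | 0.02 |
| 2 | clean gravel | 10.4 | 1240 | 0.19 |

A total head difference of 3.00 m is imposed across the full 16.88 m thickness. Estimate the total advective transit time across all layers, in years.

5610

With flow normal to the layers, continuity requires the same specific discharge q through every layer.
Σ(b_i/K_i) = 6.48/2.22e-06 + 10.4/1240 = 2.919e+06 d.
q = Δh / Σ(b_i/K_i) = 3.00 / 2.919e+06 = 1.028e-06 m/day.
In each layer the seepage velocity is v_i = q/n_i, so the layer transit time is t_i = b_i·n_i / q:
  layer 1 (clay): t_1 = 6.48 × 0.02 / 1.028e-06 = 1.261e+05 d
  layer 2 (clean gravel): t_2 = 10.4 × 0.19 / 1.028e-06 = 1.923e+06 d
Total t = Σ t_i = 2.049e+06 days = 5609 years.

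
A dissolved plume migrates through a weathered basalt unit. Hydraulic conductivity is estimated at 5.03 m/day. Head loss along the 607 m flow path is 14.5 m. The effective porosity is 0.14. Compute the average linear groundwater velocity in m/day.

Hydraulic gradient i = Δh / L = 14.5 / 607 = 0.02389.
Darcy flux q = K · i = 5.030 × 0.02389 = 0.1202 m/day.
Seepage velocity v = q / n_e = 0.1202 / 0.14 = 0.8583 m/day.

0.858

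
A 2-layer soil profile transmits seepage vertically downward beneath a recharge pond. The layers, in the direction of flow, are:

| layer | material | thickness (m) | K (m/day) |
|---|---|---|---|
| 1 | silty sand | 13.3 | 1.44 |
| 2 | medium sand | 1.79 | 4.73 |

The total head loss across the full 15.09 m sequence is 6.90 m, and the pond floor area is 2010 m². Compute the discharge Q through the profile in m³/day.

Flow is perpendicular to layering, so the layers act in series and the equivalent K is the thickness-weighted harmonic mean.
Total thickness L = 13.3 + 1.79 = 15.09 m.
Σ(b_i/K_i) = 13.3/1.44 + 1.79/4.73 = 9.615 d.
K_eq = L / Σ(b_i/K_i) = 15.09 / 9.615 = 1.569 m/day.
Q = K_eq · A · (Δh/L) = 1.569 × 2010 × (6.90/15.09) = 1443 m³/day.

1440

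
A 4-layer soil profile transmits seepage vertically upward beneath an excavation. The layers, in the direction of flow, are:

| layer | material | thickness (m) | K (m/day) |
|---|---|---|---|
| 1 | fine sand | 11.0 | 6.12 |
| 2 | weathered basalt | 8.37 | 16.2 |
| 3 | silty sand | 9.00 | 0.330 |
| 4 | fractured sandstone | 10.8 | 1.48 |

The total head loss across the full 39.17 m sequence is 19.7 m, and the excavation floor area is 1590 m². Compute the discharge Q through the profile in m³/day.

Flow is perpendicular to layering, so the layers act in series and the equivalent K is the thickness-weighted harmonic mean.
Total thickness L = 11.0 + 8.37 + 9.00 + 10.8 = 39.17 m.
Σ(b_i/K_i) = 11.0/6.12 + 8.37/16.2 + 9.00/0.330 + 10.8/1.48 = 36.88 d.
K_eq = L / Σ(b_i/K_i) = 39.17 / 36.88 = 1.062 m/day.
Q = K_eq · A · (Δh/L) = 1.062 × 1590 × (19.7/39.17) = 849.2 m³/day.

849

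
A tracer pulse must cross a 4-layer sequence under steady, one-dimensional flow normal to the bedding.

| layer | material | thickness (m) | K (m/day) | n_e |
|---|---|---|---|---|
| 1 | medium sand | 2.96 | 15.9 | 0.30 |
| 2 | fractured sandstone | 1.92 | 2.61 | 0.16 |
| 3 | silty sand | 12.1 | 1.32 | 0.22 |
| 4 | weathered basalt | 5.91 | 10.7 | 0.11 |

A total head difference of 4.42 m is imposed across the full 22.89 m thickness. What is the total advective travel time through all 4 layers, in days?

With flow normal to the layers, continuity requires the same specific discharge q through every layer.
Σ(b_i/K_i) = 2.96/15.9 + 1.92/2.61 + 12.1/1.32 + 5.91/10.7 = 10.64 d.
q = Δh / Σ(b_i/K_i) = 4.42 / 10.64 = 0.4154 m/day.
In each layer the seepage velocity is v_i = q/n_i, so the layer transit time is t_i = b_i·n_i / q:
  layer 1 (medium sand): t_1 = 2.96 × 0.30 / 0.4154 = 2.138 d
  layer 2 (fractured sandstone): t_2 = 1.92 × 0.16 / 0.4154 = 0.7396 d
  layer 3 (silty sand): t_3 = 12.1 × 0.22 / 0.4154 = 6.409 d
  layer 4 (weathered basalt): t_4 = 5.91 × 0.11 / 0.4154 = 1.565 d
Total t = Σ t_i = 10.85 days.

10.9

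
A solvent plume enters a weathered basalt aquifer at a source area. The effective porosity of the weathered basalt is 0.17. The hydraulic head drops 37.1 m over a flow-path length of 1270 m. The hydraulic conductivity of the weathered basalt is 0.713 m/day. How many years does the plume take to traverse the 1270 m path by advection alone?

Hydraulic gradient i = Δh / L = 37.1 / 1270 = 0.02921.
Darcy flux q = K · i = 0.7130 × 0.02921 = 0.02083 m/day.
Seepage velocity v = q / n_e = 0.02083 / 0.17 = 0.1225 m/day.
Travel time t = L / v = 1270 / 0.1225 = 10366 days = 28.38 years.

28.4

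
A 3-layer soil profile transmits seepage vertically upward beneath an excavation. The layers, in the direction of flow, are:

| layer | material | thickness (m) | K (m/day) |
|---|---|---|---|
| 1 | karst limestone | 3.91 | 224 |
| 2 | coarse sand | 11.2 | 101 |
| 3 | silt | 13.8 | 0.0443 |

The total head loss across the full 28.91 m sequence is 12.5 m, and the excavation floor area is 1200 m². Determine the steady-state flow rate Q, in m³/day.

48.1

Flow is perpendicular to layering, so the layers act in series and the equivalent K is the thickness-weighted harmonic mean.
Total thickness L = 3.91 + 11.2 + 13.8 = 28.91 m.
Σ(b_i/K_i) = 3.91/224 + 11.2/101 + 13.8/0.0443 = 311.6 d.
K_eq = L / Σ(b_i/K_i) = 28.91 / 311.6 = 0.09277 m/day.
Q = K_eq · A · (Δh/L) = 0.09277 × 1200 × (12.5/28.91) = 48.13 m³/day.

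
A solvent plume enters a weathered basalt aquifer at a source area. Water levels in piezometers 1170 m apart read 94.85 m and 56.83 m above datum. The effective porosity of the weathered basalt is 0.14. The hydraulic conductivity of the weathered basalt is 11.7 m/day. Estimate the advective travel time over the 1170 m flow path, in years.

Hydraulic gradient i = (94.85 − 56.83) / 1170 = 38.02 / 1170 = 0.03250.
Darcy flux q = K · i = 11.70 × 0.03250 = 0.3802 m/day.
Seepage velocity v = q / n_e = 0.3802 / 0.14 = 2.716 m/day.
Travel time t = L / v = 1170 / 2.716 = 430.8 days = 1.180 years.

1.18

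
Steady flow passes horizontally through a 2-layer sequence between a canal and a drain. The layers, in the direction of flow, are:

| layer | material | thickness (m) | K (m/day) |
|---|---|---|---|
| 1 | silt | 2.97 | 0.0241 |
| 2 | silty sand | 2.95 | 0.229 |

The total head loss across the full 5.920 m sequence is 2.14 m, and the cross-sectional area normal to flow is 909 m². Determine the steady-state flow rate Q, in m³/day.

Flow is perpendicular to layering, so the layers act in series and the equivalent K is the thickness-weighted harmonic mean.
Total thickness L = 2.97 + 2.95 = 5.920 m.
Σ(b_i/K_i) = 2.97/0.0241 + 2.95/0.229 = 136.1 d.
K_eq = L / Σ(b_i/K_i) = 5.920 / 136.1 = 0.04349 m/day.
Q = K_eq · A · (Δh/L) = 0.04349 × 909 × (2.14/5.920) = 14.29 m³/day.

14.3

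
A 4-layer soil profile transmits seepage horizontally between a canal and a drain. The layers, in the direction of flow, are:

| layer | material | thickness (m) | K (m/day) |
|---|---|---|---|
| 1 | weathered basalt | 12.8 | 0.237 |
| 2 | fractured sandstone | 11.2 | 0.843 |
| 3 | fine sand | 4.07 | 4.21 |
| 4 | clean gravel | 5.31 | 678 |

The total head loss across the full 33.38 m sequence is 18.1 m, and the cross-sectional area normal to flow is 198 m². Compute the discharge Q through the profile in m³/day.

Flow is perpendicular to layering, so the layers act in series and the equivalent K is the thickness-weighted harmonic mean.
Total thickness L = 12.8 + 11.2 + 4.07 + 5.31 = 33.38 m.
Σ(b_i/K_i) = 12.8/0.237 + 11.2/0.843 + 4.07/4.21 + 5.31/678 = 68.27 d.
K_eq = L / Σ(b_i/K_i) = 33.38 / 68.27 = 0.4889 m/day.
Q = K_eq · A · (Δh/L) = 0.4889 × 198 × (18.1/33.38) = 52.50 m³/day.

52.5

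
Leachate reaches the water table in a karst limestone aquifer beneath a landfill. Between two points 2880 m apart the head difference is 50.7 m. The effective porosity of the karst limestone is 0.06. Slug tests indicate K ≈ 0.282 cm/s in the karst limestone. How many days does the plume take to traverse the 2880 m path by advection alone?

40.3

Convert K: 0.282 cm/s × 864 = 243.6 m/day.
Hydraulic gradient i = Δh / L = 50.7 / 2880 = 0.01760.
Darcy flux q = K · i = 243.6 × 0.01760 = 4.289 m/day.
Seepage velocity v = q / n_e = 4.289 / 0.06 = 71.49 m/day.
Travel time t = L / v = 2880 / 71.49 = 40.29 days.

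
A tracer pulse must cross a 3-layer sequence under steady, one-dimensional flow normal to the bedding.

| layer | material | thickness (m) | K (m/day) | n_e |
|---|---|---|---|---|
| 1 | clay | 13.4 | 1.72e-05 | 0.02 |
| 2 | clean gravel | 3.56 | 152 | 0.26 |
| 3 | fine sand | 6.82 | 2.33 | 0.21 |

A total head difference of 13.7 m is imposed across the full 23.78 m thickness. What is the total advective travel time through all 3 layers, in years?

With flow normal to the layers, continuity requires the same specific discharge q through every layer.
Σ(b_i/K_i) = 13.4/1.72e-05 + 3.56/152 + 6.82/2.33 = 7.791e+05 d.
q = Δh / Σ(b_i/K_i) = 13.7 / 7.791e+05 = 1.759e-05 m/day.
In each layer the seepage velocity is v_i = q/n_i, so the layer transit time is t_i = b_i·n_i / q:
  layer 1 (clay): t_1 = 13.4 × 0.02 / 1.759e-05 = 15240 d
  layer 2 (clean gravel): t_2 = 3.56 × 0.26 / 1.759e-05 = 52636 d
  layer 3 (fine sand): t_3 = 6.82 × 0.21 / 1.759e-05 = 81444 d
Total t = Σ t_i = 1.493e+05 days = 408.8 years.

409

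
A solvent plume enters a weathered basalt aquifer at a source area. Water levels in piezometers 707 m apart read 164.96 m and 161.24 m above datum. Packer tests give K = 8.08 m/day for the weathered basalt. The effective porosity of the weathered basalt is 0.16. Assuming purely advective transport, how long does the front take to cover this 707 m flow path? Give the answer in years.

Hydraulic gradient i = (164.96 − 161.24) / 707 = 3.72 / 707 = 0.005262.
Darcy flux q = K · i = 8.080 × 0.005262 = 0.04251 m/day.
Seepage velocity v = q / n_e = 0.04251 / 0.16 = 0.2657 m/day.
Travel time t = L / v = 707 / 0.2657 = 2661 days = 7.285 years.

7.28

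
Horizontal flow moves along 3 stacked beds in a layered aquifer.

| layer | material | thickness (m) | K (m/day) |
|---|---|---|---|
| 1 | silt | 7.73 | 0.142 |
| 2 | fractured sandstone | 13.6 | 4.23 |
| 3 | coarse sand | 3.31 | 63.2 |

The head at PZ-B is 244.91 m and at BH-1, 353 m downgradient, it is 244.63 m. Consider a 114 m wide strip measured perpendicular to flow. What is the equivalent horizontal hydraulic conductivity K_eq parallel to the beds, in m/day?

10.9

Flow is parallel to layering, so each bed carries its own Darcy discharge and the transmissivities add.
Σ(K_i·b_i) = 0.142×7.73 + 4.23×13.6 + 63.2×3.31 = 267.8 m²/day.
Total thickness b = 24.64 m, so K_eq = Σ(K_i·b_i)/b = 10.87 m/day.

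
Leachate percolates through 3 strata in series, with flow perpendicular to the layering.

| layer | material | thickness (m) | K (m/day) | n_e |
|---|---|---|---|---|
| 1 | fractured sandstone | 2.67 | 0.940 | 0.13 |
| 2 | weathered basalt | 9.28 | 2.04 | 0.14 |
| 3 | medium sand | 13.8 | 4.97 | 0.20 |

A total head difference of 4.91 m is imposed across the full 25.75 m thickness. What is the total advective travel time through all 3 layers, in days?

With flow normal to the layers, continuity requires the same specific discharge q through every layer.
Σ(b_i/K_i) = 2.67/0.940 + 9.28/2.04 + 13.8/4.97 = 10.17 d.
q = Δh / Σ(b_i/K_i) = 4.91 / 10.17 = 0.4830 m/day.
In each layer the seepage velocity is v_i = q/n_i, so the layer transit time is t_i = b_i·n_i / q:
  layer 1 (fractured sandstone): t_1 = 2.67 × 0.13 / 0.4830 = 0.7187 d
  layer 2 (weathered basalt): t_2 = 9.28 × 0.14 / 0.4830 = 2.690 d
  layer 3 (medium sand): t_3 = 13.8 × 0.20 / 0.4830 = 5.715 d
Total t = Σ t_i = 9.123 days.

9.12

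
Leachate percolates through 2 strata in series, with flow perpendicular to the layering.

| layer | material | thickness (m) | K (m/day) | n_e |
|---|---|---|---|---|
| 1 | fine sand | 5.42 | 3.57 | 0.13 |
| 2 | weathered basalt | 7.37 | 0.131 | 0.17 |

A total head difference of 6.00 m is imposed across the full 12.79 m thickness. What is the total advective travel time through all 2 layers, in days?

18.8

With flow normal to the layers, continuity requires the same specific discharge q through every layer.
Σ(b_i/K_i) = 5.42/3.57 + 7.37/0.131 = 57.78 d.
q = Δh / Σ(b_i/K_i) = 6.00 / 57.78 = 0.1038 m/day.
In each layer the seepage velocity is v_i = q/n_i, so the layer transit time is t_i = b_i·n_i / q:
  layer 1 (fine sand): t_1 = 5.42 × 0.13 / 0.1038 = 6.785 d
  layer 2 (weathered basalt): t_2 = 7.37 × 0.17 / 0.1038 = 12.06 d
Total t = Σ t_i = 18.85 days.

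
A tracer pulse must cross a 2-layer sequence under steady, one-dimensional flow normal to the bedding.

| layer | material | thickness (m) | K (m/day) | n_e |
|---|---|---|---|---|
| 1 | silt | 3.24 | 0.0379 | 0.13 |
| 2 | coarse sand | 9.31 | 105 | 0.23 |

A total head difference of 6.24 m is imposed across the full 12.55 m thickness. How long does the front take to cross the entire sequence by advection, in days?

35.1

With flow normal to the layers, continuity requires the same specific discharge q through every layer.
Σ(b_i/K_i) = 3.24/0.0379 + 9.31/105 = 85.58 d.
q = Δh / Σ(b_i/K_i) = 6.24 / 85.58 = 0.07292 m/day.
In each layer the seepage velocity is v_i = q/n_i, so the layer transit time is t_i = b_i·n_i / q:
  layer 1 (silt): t_1 = 3.24 × 0.13 / 0.07292 = 5.776 d
  layer 2 (coarse sand): t_2 = 9.31 × 0.23 / 0.07292 = 29.37 d
Total t = Σ t_i = 35.14 days.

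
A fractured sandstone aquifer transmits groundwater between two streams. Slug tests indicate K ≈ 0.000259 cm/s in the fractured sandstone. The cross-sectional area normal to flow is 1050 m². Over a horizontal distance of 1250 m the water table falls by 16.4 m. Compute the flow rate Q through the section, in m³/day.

3.08

Convert K: 0.000259 cm/s × 864 = 0.2238 m/day.
Hydraulic gradient i = Δh / L = 16.4 / 1250 = 0.01312.
Darcy's law: Q = K · A · i = 0.2238 × 1050 × 0.01312 = 3.083 m³/day.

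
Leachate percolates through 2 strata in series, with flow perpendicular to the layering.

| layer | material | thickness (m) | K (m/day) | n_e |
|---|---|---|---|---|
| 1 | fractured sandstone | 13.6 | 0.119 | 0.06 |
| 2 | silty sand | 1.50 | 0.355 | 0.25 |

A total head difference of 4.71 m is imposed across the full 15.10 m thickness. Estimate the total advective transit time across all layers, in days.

30.0

With flow normal to the layers, continuity requires the same specific discharge q through every layer.
Σ(b_i/K_i) = 13.6/0.119 + 1.50/0.355 = 118.5 d.
q = Δh / Σ(b_i/K_i) = 4.71 / 118.5 = 0.03974 m/day.
In each layer the seepage velocity is v_i = q/n_i, so the layer transit time is t_i = b_i·n_i / q:
  layer 1 (fractured sandstone): t_1 = 13.6 × 0.06 / 0.03974 = 20.53 d
  layer 2 (silty sand): t_2 = 1.50 × 0.25 / 0.03974 = 9.436 d
Total t = Σ t_i = 29.97 days.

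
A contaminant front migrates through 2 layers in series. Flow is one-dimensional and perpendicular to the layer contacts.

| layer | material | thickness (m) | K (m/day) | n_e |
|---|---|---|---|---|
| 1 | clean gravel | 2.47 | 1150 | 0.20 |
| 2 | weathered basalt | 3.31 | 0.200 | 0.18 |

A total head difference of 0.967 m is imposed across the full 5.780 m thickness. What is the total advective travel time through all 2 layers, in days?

With flow normal to the layers, continuity requires the same specific discharge q through every layer.
Σ(b_i/K_i) = 2.47/1150 + 3.31/0.200 = 16.55 d.
q = Δh / Σ(b_i/K_i) = 0.967 / 16.55 = 0.05842 m/day.
In each layer the seepage velocity is v_i = q/n_i, so the layer transit time is t_i = b_i·n_i / q:
  layer 1 (clean gravel): t_1 = 2.47 × 0.20 / 0.05842 = 8.456 d
  layer 2 (weathered basalt): t_2 = 3.31 × 0.18 / 0.05842 = 10.20 d
Total t = Σ t_i = 18.65 days.

18.7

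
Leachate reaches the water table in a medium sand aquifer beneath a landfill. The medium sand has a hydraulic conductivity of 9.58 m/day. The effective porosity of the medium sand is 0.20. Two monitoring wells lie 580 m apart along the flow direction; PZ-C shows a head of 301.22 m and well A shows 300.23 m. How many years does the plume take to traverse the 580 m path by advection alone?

Hydraulic gradient i = (301.22 − 300.23) / 580 = 0.99 / 580 = 0.001707.
Darcy flux q = K · i = 9.580 × 0.001707 = 0.01635 m/day.
Seepage velocity v = q / n_e = 0.01635 / 0.20 = 0.08176 m/day.
Travel time t = L / v = 580 / 0.08176 = 7094 days = 19.42 years.

19.4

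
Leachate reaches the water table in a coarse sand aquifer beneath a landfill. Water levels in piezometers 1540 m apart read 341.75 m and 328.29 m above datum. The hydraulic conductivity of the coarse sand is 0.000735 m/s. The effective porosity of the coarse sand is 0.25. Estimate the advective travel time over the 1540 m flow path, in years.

1.90

Convert K: 0.000735 m/s × 86400 = 63.50 m/day.
Hydraulic gradient i = (341.75 − 328.29) / 1540 = 13.46 / 1540 = 0.008740.
Darcy flux q = K · i = 63.50 × 0.008740 = 0.5550 m/day.
Seepage velocity v = q / n_e = 0.5550 / 0.25 = 2.220 m/day.
Travel time t = L / v = 1540 / 2.220 = 693.6 days = 1.899 years.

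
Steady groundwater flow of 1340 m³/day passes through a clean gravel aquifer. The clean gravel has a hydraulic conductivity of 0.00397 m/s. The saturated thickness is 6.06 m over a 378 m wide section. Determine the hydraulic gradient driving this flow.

Convert K: 0.00397 m/s × 86400 = 343.0 m/day.
Cross-sectional area A = 378 × 6.06 = 2291 m².
From Q = K·A·i, i = Q / (K·A) = 1340 / (343.0 × 2291) = 0.001705.

0.00171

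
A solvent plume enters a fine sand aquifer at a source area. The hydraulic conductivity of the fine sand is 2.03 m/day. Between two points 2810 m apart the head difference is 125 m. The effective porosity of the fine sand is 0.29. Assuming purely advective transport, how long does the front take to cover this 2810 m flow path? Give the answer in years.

Hydraulic gradient i = Δh / L = 125 / 2810 = 0.04448.
Darcy flux q = K · i = 2.030 × 0.04448 = 0.09030 m/day.
Seepage velocity v = q / n_e = 0.09030 / 0.29 = 0.3114 m/day.
Travel time t = L / v = 2810 / 0.3114 = 9024 days = 24.71 years.

24.7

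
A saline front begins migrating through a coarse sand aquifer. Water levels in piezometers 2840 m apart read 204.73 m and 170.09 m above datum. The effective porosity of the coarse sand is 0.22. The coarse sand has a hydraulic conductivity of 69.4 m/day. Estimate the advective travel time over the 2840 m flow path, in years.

Hydraulic gradient i = (204.73 − 170.09) / 2840 = 34.64 / 2840 = 0.01220.
Darcy flux q = K · i = 69.40 × 0.01220 = 0.8465 m/day.
Seepage velocity v = q / n_e = 0.8465 / 0.22 = 3.848 m/day.
Travel time t = L / v = 2840 / 3.848 = 738.1 days = 2.021 years.

2.02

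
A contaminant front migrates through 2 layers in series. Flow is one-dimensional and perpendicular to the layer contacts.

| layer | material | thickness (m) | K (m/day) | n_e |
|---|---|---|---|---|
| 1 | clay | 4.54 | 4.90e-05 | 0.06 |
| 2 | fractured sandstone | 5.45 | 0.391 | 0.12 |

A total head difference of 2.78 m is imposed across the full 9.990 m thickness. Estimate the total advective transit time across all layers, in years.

84.5

With flow normal to the layers, continuity requires the same specific discharge q through every layer.
Σ(b_i/K_i) = 4.54/4.90e-05 + 5.45/0.391 = 92667 d.
q = Δh / Σ(b_i/K_i) = 2.78 / 92667 = 3.000e-05 m/day.
In each layer the seepage velocity is v_i = q/n_i, so the layer transit time is t_i = b_i·n_i / q:
  layer 1 (clay): t_1 = 4.54 × 0.06 / 3.000e-05 = 9080 d
  layer 2 (fractured sandstone): t_2 = 5.45 × 0.12 / 3.000e-05 = 21800 d
Total t = Σ t_i = 30880 days = 84.55 years.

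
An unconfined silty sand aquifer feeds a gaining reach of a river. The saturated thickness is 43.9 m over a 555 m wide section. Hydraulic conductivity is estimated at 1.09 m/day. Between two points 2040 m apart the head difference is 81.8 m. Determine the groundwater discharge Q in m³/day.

1060

Cross-sectional area A = 555 × 43.9 = 24364 m².
Hydraulic gradient i = Δh / L = 81.8 / 2040 = 0.04010.
Darcy's law: Q = K · A · i = 1.090 × 24364 × 0.04010 = 1065 m³/day.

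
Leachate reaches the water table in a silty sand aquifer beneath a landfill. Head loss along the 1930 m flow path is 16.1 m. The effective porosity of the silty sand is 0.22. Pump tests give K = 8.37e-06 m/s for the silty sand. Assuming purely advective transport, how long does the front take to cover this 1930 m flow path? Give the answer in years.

193

Convert K: 8.37e-06 m/s × 86400 = 0.7232 m/day.
Hydraulic gradient i = Δh / L = 16.1 / 1930 = 0.008342.
Darcy flux q = K · i = 0.7232 × 0.008342 = 0.006033 m/day.
Seepage velocity v = q / n_e = 0.006033 / 0.22 = 0.02742 m/day.
Travel time t = L / v = 1930 / 0.02742 = 70384 days = 192.7 years.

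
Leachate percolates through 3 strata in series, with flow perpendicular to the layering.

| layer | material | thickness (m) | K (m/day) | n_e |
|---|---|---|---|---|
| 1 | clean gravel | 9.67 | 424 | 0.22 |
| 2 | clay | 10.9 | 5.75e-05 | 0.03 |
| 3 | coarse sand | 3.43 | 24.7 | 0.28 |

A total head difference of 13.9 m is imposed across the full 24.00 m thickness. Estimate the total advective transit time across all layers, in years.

With flow normal to the layers, continuity requires the same specific discharge q through every layer.
Σ(b_i/K_i) = 9.67/424 + 10.9/5.75e-05 + 3.43/24.7 = 1.896e+05 d.
q = Δh / Σ(b_i/K_i) = 13.9 / 1.896e+05 = 7.333e-05 m/day.
In each layer the seepage velocity is v_i = q/n_i, so the layer transit time is t_i = b_i·n_i / q:
  layer 1 (clean gravel): t_1 = 9.67 × 0.22 / 7.333e-05 = 29013 d
  layer 2 (clay): t_2 = 10.9 × 0.03 / 7.333e-05 = 4460 d
  layer 3 (coarse sand): t_3 = 3.43 × 0.28 / 7.333e-05 = 13098 d
Total t = Σ t_i = 46570 days = 127.5 years.

128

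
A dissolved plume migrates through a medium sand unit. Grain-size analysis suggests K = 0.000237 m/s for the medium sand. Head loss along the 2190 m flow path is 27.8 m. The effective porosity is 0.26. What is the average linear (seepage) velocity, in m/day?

Convert K: 0.000237 m/s × 86400 = 20.48 m/day.
Hydraulic gradient i = Δh / L = 27.8 / 2190 = 0.01269.
Darcy flux q = K · i = 20.48 × 0.01269 = 0.2599 m/day.
Seepage velocity v = q / n_e = 0.2599 / 0.26 = 0.9997 m/day.

1.00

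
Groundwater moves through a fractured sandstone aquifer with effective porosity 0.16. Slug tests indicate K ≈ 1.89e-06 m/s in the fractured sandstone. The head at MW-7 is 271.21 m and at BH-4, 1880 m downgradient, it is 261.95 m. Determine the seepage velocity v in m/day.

0.00503

Convert K: 1.89e-06 m/s × 86400 = 0.1633 m/day.
Hydraulic gradient i = (271.21 − 261.95) / 1880 = 9.26 / 1880 = 0.004926.
Darcy flux q = K · i = 0.1633 × 0.004926 = 0.0008043 m/day.
Seepage velocity v = q / n_e = 0.0008043 / 0.16 = 0.005027 m/day.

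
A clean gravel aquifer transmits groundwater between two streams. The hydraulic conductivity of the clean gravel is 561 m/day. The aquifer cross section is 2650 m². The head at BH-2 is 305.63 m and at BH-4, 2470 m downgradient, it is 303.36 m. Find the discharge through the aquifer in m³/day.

1370

Hydraulic gradient i = (305.63 − 303.36) / 2470 = 2.27 / 2470 = 0.0009190.
Darcy's law: Q = K · A · i = 561.0 × 2650 × 0.0009190 = 1366 m³/day.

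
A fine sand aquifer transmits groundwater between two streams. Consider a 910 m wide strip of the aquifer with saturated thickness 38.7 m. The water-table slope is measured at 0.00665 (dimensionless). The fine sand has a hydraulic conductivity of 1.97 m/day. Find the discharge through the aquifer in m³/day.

Cross-sectional area A = 910 × 38.7 = 35217 m².
Hydraulic gradient i = 0.00665.
Darcy's law: Q = K · A · i = 1.970 × 35217 × 0.006650 = 461.4 m³/day.

461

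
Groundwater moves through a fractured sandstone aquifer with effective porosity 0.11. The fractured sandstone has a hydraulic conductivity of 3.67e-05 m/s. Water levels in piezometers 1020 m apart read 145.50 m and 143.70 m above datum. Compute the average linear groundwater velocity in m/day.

0.0509

Convert K: 3.67e-05 m/s × 86400 = 3.171 m/day.
Hydraulic gradient i = (145.50 − 143.70) / 1020 = 1.8 / 1020 = 0.001765.
Darcy flux q = K · i = 3.171 × 0.001765 = 0.005596 m/day.
Seepage velocity v = q / n_e = 0.005596 / 0.11 = 0.05087 m/day.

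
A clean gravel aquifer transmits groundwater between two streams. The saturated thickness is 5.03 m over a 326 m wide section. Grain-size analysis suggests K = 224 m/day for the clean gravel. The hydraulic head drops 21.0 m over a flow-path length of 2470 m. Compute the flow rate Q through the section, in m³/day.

3120

Cross-sectional area A = 326 × 5.03 = 1640 m².
Hydraulic gradient i = Δh / L = 21.0 / 2470 = 0.008502.
Darcy's law: Q = K · A · i = 224.0 × 1640 × 0.008502 = 3123 m³/day.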